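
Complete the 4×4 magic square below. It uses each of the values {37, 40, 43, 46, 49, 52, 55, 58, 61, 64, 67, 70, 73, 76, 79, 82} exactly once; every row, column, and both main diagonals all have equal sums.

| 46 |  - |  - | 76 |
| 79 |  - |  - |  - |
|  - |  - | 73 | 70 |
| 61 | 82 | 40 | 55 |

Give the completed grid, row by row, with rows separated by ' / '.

46 49 67 76 / 79 64 58 37 / 52 43 73 70 / 61 82 40 55

The 16 entries sum to 952, so each line sums to 952/4 = 238.
Column 1 needs 238; the known cells sum to 186, so (3,1) = 52.
From column 4, 238 − (76 + 70 + 55) gives (2,4) = 37.
The remaining cell in main diagonal is (2,2) = 238 − 174 = 64.
The remaining cell in row 2 is (2,3) = 238 − 180 = 58.
Using row 3: 52 + 73 + 70 + ? → (3,2) = 238 − 195 = 43.
Column 2: 64 + 43 + 82 + ? = 238, so (1,2) = 49.
The remaining cell in column 3 is (1,3) = 238 − 171 = 67.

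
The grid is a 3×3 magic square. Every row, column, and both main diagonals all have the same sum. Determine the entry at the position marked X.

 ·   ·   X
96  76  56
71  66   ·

81

Row 2 is complete and sums to 228; that is the magic constant.
Row 3 must total 228; the given cells sum to 137, so (3,3) = 91.
Column 1 must total 228; the given cells sum to 167, so (1,1) = 61.
The remaining cell in column 2 is (1,2) = 228 − 142 = 86.
The remaining cell in column 3 is (1,3) = 228 − 147 = 81.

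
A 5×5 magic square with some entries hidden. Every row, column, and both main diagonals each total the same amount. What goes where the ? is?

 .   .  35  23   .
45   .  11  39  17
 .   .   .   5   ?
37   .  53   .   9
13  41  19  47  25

43

Row 5 is complete and sums to 145; that is the magic constant.
Row 2 must total 145; the given cells sum to 112, so (2,2) = 33.
From column 3, 145 − (35 + 11 + 53 + 19) gives (3,3) = 27.
The remaining cell in column 4 is (4,4) = 145 − 114 = 31.
Using main diagonal: 33 + 27 + 31 + 25 + ? → (1,1) = 145 − 116 = 29.
Row 4: 37 + 53 + 31 + 9 + ? = 145, so (4,2) = 15.
From column 1, 145 − (29 + 45 + 37 + 13) gives (3,1) = 21.
Anti-diagonal: 39 + 27 + 15 + 13 + ? = 145, so (1,5) = 51.
Row 1: 29 + 35 + 23 + 51 + ? = 145, so (1,2) = 7.
From column 2, 145 − (7 + 33 + 15 + 41) gives (3,2) = 49.
Using column 5: 51 + 17 + 9 + 25 + ? → (3,5) = 145 − 102 = 43.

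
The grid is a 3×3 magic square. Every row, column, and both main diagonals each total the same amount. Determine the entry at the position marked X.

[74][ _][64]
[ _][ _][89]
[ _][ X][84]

59

Column 3 is complete and sums to 237; that is the magic constant.
From row 1, 237 − (74 + 64) gives (1,2) = 99.
Main diagonal needs 237; the known cells sum to 158, so (2,2) = 79.
Anti-diagonal needs 237; the known cells sum to 143, so (3,1) = 94.
Using row 2: 79 + 89 + ? → (2,1) = 237 − 168 = 69.
Using row 3: 94 + 84 + ? → (3,2) = 237 − 178 = 59.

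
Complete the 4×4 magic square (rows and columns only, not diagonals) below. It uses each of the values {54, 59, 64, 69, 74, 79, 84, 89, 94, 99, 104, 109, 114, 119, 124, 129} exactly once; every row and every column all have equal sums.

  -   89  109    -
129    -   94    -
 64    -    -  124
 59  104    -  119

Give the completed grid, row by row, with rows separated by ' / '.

The 16 entries sum to 1464, so each line sums to 1464/4 = 366.
Row 4: 59 + 104 + 119 + ? = 366, so (4,3) = 84.
Column 1: 129 + 64 + 59 + ? = 366, so (1,1) = 114.
Column 3: 109 + 94 + 84 + ? = 366, so (3,3) = 79.
From row 1, 366 − (114 + 89 + 109) gives (1,4) = 54.
Using row 3: 64 + 79 + 124 + ? → (3,2) = 366 − 267 = 99.
From column 2, 366 − (89 + 99 + 104) gives (2,2) = 74.
Column 4 must total 366; the given cells sum to 297, so (2,4) = 69.

114 89 109 54 / 129 74 94 69 / 64 99 79 124 / 59 104 84 119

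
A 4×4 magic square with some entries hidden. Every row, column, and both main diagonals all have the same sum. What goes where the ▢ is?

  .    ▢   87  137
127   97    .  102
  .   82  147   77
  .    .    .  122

142

Column 4 is complete and sums to 438; that is the magic constant.
The remaining cell in row 2 is (2,3) = 438 − 326 = 112.
From row 3, 438 − (82 + 147 + 77) gives (3,1) = 132.
Column 3 needs 438; the known cells sum to 346, so (4,3) = 92.
Main diagonal must total 438; the given cells sum to 366, so (1,1) = 72.
Using anti-diagonal: 137 + 112 + 82 + ? → (4,1) = 438 − 331 = 107.
The remaining cell in row 1 is (1,2) = 438 − 296 = 142.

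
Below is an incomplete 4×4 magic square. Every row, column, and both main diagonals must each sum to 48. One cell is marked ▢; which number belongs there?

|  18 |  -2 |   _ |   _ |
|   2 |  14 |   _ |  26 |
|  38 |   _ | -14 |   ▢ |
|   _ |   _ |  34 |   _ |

-18

Row 2 needs 48; the known cells sum to 42, so (2,3) = 6.
The remaining cell in column 1 is (4,1) = 48 − 58 = -10.
Using column 3: 6 + (-14) + 34 + ? → (1,3) = 48 − 26 = 22.
From main diagonal, 48 − (18 + 14 + (-14)) gives (4,4) = 30.
Row 1 must total 48; the given cells sum to 38, so (1,4) = 10.
From row 4, 48 − (-10 + 34 + 30) gives (4,2) = -6.
Column 2 must total 48; the given cells sum to 6, so (3,2) = 42.
Column 4 must total 48; the given cells sum to 66, so (3,4) = -18.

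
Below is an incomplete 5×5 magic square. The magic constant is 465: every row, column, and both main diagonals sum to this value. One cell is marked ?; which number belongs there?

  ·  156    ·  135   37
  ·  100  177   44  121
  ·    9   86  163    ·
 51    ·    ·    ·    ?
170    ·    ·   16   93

From row 2, 465 − (100 + 177 + 44 + 121) gives (2,1) = 23.
The remaining cell in column 4 is (4,4) = 465 − 358 = 107.
Main diagonal needs 465; the known cells sum to 386, so (1,1) = 79.
Anti-diagonal needs 465; the known cells sum to 337, so (4,2) = 128.
Row 1 must total 465; the given cells sum to 407, so (1,3) = 58.
Column 1 needs 465; the known cells sum to 323, so (3,1) = 142.
Column 2 must total 465; the given cells sum to 393, so (5,2) = 72.
Row 3 must total 465; the given cells sum to 400, so (3,5) = 65.
Row 5 needs 465; the known cells sum to 351, so (5,3) = 114.
Column 3 must total 465; the given cells sum to 435, so (4,3) = 30.
Using column 5: 37 + 121 + 65 + 93 + ? → (4,5) = 465 − 316 = 149.

149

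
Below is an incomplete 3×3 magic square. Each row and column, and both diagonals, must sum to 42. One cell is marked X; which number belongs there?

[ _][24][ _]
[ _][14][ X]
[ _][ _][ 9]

34

From column 2, 42 − (24 + 14) gives (3,2) = 4.
From main diagonal, 42 − (14 + 9) gives (1,1) = 19.
Row 1: 19 + 24 + ? = 42, so (1,3) = -1.
Row 3 must total 42; the given cells sum to 13, so (3,1) = 29.
Column 1 must total 42; the given cells sum to 48, so (2,1) = -6.
Using column 3: -1 + 9 + ? → (2,3) = 42 − 8 = 34.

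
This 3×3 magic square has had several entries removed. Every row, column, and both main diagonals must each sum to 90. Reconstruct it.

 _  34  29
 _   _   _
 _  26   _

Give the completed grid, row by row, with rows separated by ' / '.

27 34 29 / 32 30 28 / 31 26 33

Row 1 needs 90; the known cells sum to 63, so (1,1) = 27.
Column 2 must total 90; the given cells sum to 60, so (2,2) = 30.
Main diagonal must total 90; the given cells sum to 57, so (3,3) = 33.
From anti-diagonal, 90 − (29 + 30) gives (3,1) = 31.
Using column 1: 27 + 31 + ? → (2,1) = 90 − 58 = 32.
The remaining cell in column 3 is (2,3) = 90 − 62 = 28.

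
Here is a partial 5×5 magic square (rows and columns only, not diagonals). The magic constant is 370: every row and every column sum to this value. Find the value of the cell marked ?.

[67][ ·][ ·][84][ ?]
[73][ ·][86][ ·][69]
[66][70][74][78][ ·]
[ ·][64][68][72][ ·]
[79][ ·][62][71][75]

63

Using row 3: 66 + 70 + 74 + 78 + ? → (3,5) = 370 − 288 = 82.
The remaining cell in row 5 is (5,2) = 370 − 287 = 83.
Column 1 needs 370; the known cells sum to 285, so (4,1) = 85.
Column 3 needs 370; the known cells sum to 290, so (1,3) = 80.
Column 4: 84 + 78 + 72 + 71 + ? = 370, so (2,4) = 65.
Row 2 needs 370; the known cells sum to 293, so (2,2) = 77.
From row 4, 370 − (85 + 64 + 68 + 72) gives (4,5) = 81.
Column 2 must total 370; the given cells sum to 294, so (1,2) = 76.
Using column 5: 69 + 82 + 81 + 75 + ? → (1,5) = 370 − 307 = 63.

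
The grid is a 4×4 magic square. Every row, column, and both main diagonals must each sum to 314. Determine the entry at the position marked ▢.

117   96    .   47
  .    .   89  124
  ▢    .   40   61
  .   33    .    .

103

The remaining cell in row 1 is (1,3) = 314 − 260 = 54.
From column 3, 314 − (54 + 89 + 40) gives (4,3) = 131.
The remaining cell in column 4 is (4,4) = 314 − 232 = 82.
Main diagonal must total 314; the given cells sum to 239, so (2,2) = 75.
Using row 2: 75 + 89 + 124 + ? → (2,1) = 314 − 288 = 26.
Row 4: 33 + 131 + 82 + ? = 314, so (4,1) = 68.
Column 1 needs 314; the known cells sum to 211, so (3,1) = 103.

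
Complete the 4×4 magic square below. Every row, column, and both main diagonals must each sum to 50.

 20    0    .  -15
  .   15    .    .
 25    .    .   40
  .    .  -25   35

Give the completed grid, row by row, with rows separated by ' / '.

Row 1 needs 50; the known cells sum to 5, so (1,3) = 45.
Column 4 must total 50; the given cells sum to 60, so (2,4) = -10.
The remaining cell in main diagonal is (3,3) = 50 − 70 = -20.
Row 3 needs 50; the known cells sum to 45, so (3,2) = 5.
The remaining cell in column 2 is (4,2) = 50 − 20 = 30.
Column 3 must total 50; the given cells sum to 0, so (2,3) = 50.
Anti-diagonal needs 50; the known cells sum to 40, so (4,1) = 10.
From row 2, 50 − (15 + 50 + (-10)) gives (2,1) = -5.

20 0 45 -15 / -5 15 50 -10 / 25 5 -20 40 / 10 30 -25 35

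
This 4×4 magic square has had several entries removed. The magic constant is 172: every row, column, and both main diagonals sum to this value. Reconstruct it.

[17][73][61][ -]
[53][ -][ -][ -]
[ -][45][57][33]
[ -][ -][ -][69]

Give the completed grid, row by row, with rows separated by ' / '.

17 73 61 21 / 53 29 41 49 / 37 45 57 33 / 65 25 13 69

Row 1: 17 + 73 + 61 + ? = 172, so (1,4) = 21.
From row 3, 172 − (45 + 57 + 33) gives (3,1) = 37.
Column 1 must total 172; the given cells sum to 107, so (4,1) = 65.
From column 4, 172 − (21 + 33 + 69) gives (2,4) = 49.
Main diagonal must total 172; the given cells sum to 143, so (2,2) = 29.
Anti-diagonal: 21 + 45 + 65 + ? = 172, so (2,3) = 41.
Column 2 must total 172; the given cells sum to 147, so (4,2) = 25.
Column 3 must total 172; the given cells sum to 159, so (4,3) = 13.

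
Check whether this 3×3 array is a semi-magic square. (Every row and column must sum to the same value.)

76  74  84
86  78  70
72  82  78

Row 1: 76 + 74 + 84 = 234.
Row 2: 86 + 78 + 70 = 234.
Row 3: 72 + 82 + 78 = 232.
Column 1: 76 + 86 + 72 = 234.
Column 2: 74 + 78 + 82 = 234.
Column 3: 84 + 70 + 78 = 232.

No — row 2 sums to 234 but row 3 sums to 232.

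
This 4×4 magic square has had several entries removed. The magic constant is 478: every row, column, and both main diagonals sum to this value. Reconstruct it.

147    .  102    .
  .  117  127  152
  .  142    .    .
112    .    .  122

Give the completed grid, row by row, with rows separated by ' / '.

147 132 102 97 / 82 117 127 152 / 137 142 92 107 / 112 87 157 122

The remaining cell in row 2 is (2,1) = 478 − 396 = 82.
The remaining cell in column 1 is (3,1) = 478 − 341 = 137.
Main diagonal: 147 + 117 + 122 + ? = 478, so (3,3) = 92.
Anti-diagonal needs 478; the known cells sum to 381, so (1,4) = 97.
Row 1: 147 + 102 + 97 + ? = 478, so (1,2) = 132.
Row 3 needs 478; the known cells sum to 371, so (3,4) = 107.
Using column 2: 132 + 117 + 142 + ? → (4,2) = 478 − 391 = 87.
Column 3 needs 478; the known cells sum to 321, so (4,3) = 157.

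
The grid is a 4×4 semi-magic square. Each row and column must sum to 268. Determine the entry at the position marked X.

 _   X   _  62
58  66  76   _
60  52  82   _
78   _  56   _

80

From row 2, 268 − (58 + 66 + 76) gives (2,4) = 68.
The remaining cell in row 3 is (3,4) = 268 − 194 = 74.
Column 1: 58 + 60 + 78 + ? = 268, so (1,1) = 72.
From column 3, 268 − (76 + 82 + 56) gives (1,3) = 54.
Column 4: 62 + 68 + 74 + ? = 268, so (4,4) = 64.
Row 1 needs 268; the known cells sum to 188, so (1,2) = 80.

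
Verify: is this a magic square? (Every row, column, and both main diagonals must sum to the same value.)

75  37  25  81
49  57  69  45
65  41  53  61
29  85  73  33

Row 1: 75 + 37 + 25 + 81 = 218.
Row 2: 49 + 57 + 69 + 45 = 220.
Row 3: 65 + 41 + 53 + 61 = 220.
Row 4: 29 + 85 + 73 + 33 = 220.
Column 1: 75 + 49 + 65 + 29 = 218.
Column 2: 37 + 57 + 41 + 85 = 220.
Column 3: 25 + 69 + 53 + 73 = 220.
Column 4: 81 + 45 + 61 + 33 = 220.
Main diagonal: 75 + 57 + 53 + 33 = 218.
Anti-diagonal: 81 + 69 + 41 + 29 = 220.

No — main diagonal sums to 218 but row 2 sums to 220.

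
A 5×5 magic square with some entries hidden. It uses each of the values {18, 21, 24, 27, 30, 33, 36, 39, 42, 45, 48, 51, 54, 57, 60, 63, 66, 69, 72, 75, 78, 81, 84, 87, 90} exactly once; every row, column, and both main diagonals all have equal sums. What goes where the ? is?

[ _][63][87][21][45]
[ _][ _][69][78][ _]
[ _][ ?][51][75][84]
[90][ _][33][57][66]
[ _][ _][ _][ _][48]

The 25 entries sum to 1350, so each line sums to 1350/5 = 270.
Row 1: 63 + 87 + 21 + 45 + ? = 270, so (1,1) = 54.
Row 4 must total 270; the given cells sum to 246, so (4,2) = 24.
Column 3 needs 270; the known cells sum to 240, so (5,3) = 30.
Column 4 must total 270; the given cells sum to 231, so (5,4) = 39.
Using column 5: 45 + 84 + 66 + 48 + ? → (2,5) = 270 − 243 = 27.
Using main diagonal: 54 + 51 + 57 + 48 + ? → (2,2) = 270 − 210 = 60.
From anti-diagonal, 270 − (45 + 78 + 51 + 24) gives (5,1) = 72.
Row 2 needs 270; the known cells sum to 234, so (2,1) = 36.
Using row 5: 72 + 30 + 39 + 48 + ? → (5,2) = 270 − 189 = 81.
From column 1, 270 − (54 + 36 + 90 + 72) gives (3,1) = 18.
Using column 2: 63 + 60 + 24 + 81 + ? → (3,2) = 270 − 228 = 42.

42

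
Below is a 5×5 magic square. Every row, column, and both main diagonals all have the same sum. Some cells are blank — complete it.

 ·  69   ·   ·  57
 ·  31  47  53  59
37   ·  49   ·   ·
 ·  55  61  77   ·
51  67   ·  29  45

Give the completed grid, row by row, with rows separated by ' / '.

63 69 35 41 57 / 75 31 47 53 59 / 37 43 49 65 71 / 39 55 61 77 33 / 51 67 73 29 45

Anti-diagonal is already complete: 57 + 53 + 49 + 55 + 51 = 265, so that is the magic constant.
From row 2, 265 − (31 + 47 + 53 + 59) gives (2,1) = 75.
Row 5 must total 265; the given cells sum to 192, so (5,3) = 73.
Column 2 must total 265; the given cells sum to 222, so (3,2) = 43.
Column 3: 47 + 49 + 61 + 73 + ? = 265, so (1,3) = 35.
From main diagonal, 265 − (31 + 49 + 77 + 45) gives (1,1) = 63.
Row 1 needs 265; the known cells sum to 224, so (1,4) = 41.
The remaining cell in column 1 is (4,1) = 265 − 226 = 39.
From column 4, 265 − (41 + 53 + 77 + 29) gives (3,4) = 65.
Row 3 needs 265; the known cells sum to 194, so (3,5) = 71.
Row 4 needs 265; the known cells sum to 232, so (4,5) = 33.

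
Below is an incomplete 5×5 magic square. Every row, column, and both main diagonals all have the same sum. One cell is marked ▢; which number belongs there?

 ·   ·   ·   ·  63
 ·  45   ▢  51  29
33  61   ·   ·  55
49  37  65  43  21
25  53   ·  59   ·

23

Row 4 is complete and sums to 215; that is the magic constant.
From column 2, 215 − (45 + 61 + 37 + 53) gives (1,2) = 19.
Column 5 must total 215; the given cells sum to 168, so (5,5) = 47.
The remaining cell in anti-diagonal is (3,3) = 215 − 176 = 39.
Row 3 must total 215; the given cells sum to 188, so (3,4) = 27.
Row 5 needs 215; the known cells sum to 184, so (5,3) = 31.
The remaining cell in column 4 is (1,4) = 215 − 180 = 35.
The remaining cell in main diagonal is (1,1) = 215 − 174 = 41.
Row 1: 41 + 19 + 35 + 63 + ? = 215, so (1,3) = 57.
The remaining cell in column 1 is (2,1) = 215 − 148 = 67.
Column 3 must total 215; the given cells sum to 192, so (2,3) = 23.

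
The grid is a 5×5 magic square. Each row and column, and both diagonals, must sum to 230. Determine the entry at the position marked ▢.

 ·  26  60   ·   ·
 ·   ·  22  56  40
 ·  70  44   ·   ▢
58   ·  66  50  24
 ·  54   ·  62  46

Row 4 needs 230; the known cells sum to 198, so (4,2) = 32.
From column 2, 230 − (26 + 70 + 32 + 54) gives (2,2) = 48.
From column 3, 230 − (60 + 22 + 44 + 66) gives (5,3) = 38.
Main diagonal needs 230; the known cells sum to 188, so (1,1) = 42.
The remaining cell in row 2 is (2,1) = 230 − 166 = 64.
Using row 5: 54 + 38 + 62 + 46 + ? → (5,1) = 230 − 200 = 30.
Using column 1: 42 + 64 + 58 + 30 + ? → (3,1) = 230 − 194 = 36.
The remaining cell in anti-diagonal is (1,5) = 230 − 162 = 68.
From row 1, 230 − (42 + 26 + 60 + 68) gives (1,4) = 34.
Column 4 needs 230; the known cells sum to 202, so (3,4) = 28.
Using column 5: 68 + 40 + 24 + 46 + ? → (3,5) = 230 − 178 = 52.

52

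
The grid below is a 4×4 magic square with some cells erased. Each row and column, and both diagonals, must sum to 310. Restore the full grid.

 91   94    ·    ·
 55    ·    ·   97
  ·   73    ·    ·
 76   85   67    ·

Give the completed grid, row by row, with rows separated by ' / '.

The remaining cell in row 4 is (4,4) = 310 − 228 = 82.
Column 1 needs 310; the known cells sum to 222, so (3,1) = 88.
The remaining cell in column 2 is (2,2) = 310 − 252 = 58.
Using main diagonal: 91 + 58 + 82 + ? → (3,3) = 310 − 231 = 79.
The remaining cell in row 2 is (2,3) = 310 − 210 = 100.
From row 3, 310 − (88 + 73 + 79) gives (3,4) = 70.
From column 3, 310 − (100 + 79 + 67) gives (1,3) = 64.
Column 4 must total 310; the given cells sum to 249, so (1,4) = 61.

91 94 64 61 / 55 58 100 97 / 88 73 79 70 / 76 85 67 82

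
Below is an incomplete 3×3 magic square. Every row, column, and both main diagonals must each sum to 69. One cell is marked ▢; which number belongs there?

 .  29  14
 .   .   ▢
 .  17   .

Row 1 needs 69; the known cells sum to 43, so (1,1) = 26.
Column 2 must total 69; the given cells sum to 46, so (2,2) = 23.
Using main diagonal: 26 + 23 + ? → (3,3) = 69 − 49 = 20.
Anti-diagonal: 14 + 23 + ? = 69, so (3,1) = 32.
Column 1: 26 + 32 + ? = 69, so (2,1) = 11.
From column 3, 69 − (14 + 20) gives (2,3) = 35.

35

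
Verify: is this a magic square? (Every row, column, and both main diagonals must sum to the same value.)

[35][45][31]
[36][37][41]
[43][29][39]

Row 1: 35 + 45 + 31 = 111.
Row 2: 36 + 37 + 41 = 114.
Row 3: 43 + 29 + 39 = 111.
Column 1: 35 + 36 + 43 = 114.
Column 2: 45 + 37 + 29 = 111.
Column 3: 31 + 41 + 39 = 111.
Main diagonal: 35 + 37 + 39 = 111.
Anti-diagonal: 31 + 37 + 43 = 111.

No — column 3 sums to 111 but column 1 sums to 114.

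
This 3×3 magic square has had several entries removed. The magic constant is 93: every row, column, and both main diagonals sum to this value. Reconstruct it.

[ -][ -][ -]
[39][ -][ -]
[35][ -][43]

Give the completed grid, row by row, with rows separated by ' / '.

19 47 27 / 39 31 23 / 35 15 43

The remaining cell in row 3 is (3,2) = 93 − 78 = 15.
Column 1: 39 + 35 + ? = 93, so (1,1) = 19.
The remaining cell in main diagonal is (2,2) = 93 − 62 = 31.
Anti-diagonal: 31 + 35 + ? = 93, so (1,3) = 27.
The remaining cell in row 1 is (1,2) = 93 − 46 = 47.
Row 2 needs 93; the known cells sum to 70, so (2,3) = 23.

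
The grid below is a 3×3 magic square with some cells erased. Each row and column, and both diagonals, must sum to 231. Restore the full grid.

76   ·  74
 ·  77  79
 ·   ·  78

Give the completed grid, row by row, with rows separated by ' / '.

76 81 74 / 75 77 79 / 80 73 78

Row 1 needs 231; the known cells sum to 150, so (1,2) = 81.
The remaining cell in row 2 is (2,1) = 231 − 156 = 75.
From column 1, 231 − (76 + 75) gives (3,1) = 80.
Column 2: 81 + 77 + ? = 231, so (3,2) = 73.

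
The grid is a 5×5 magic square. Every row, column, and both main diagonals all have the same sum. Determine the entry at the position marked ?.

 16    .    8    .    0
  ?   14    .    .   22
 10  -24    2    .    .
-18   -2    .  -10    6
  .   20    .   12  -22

-12

Main diagonal is complete and sums to 0; that is the magic constant.
Row 4 must total 0; the given cells sum to -24, so (4,3) = 24.
Column 2 needs 0; the known cells sum to 8, so (1,2) = -8.
Column 5: 0 + 22 + 6 + (-22) + ? = 0, so (3,5) = -6.
Row 1: 16 + (-8) + 8 + 0 + ? = 0, so (1,4) = -16.
Row 3 needs 0; the known cells sum to -18, so (3,4) = 18.
From column 4, 0 − (-16 + 18 + (-10) + 12) gives (2,4) = -4.
Anti-diagonal must total 0; the given cells sum to -4, so (5,1) = 4.
Row 5 needs 0; the known cells sum to 14, so (5,3) = -14.
From column 1, 0 − (16 + 10 + (-18) + 4) gives (2,1) = -12.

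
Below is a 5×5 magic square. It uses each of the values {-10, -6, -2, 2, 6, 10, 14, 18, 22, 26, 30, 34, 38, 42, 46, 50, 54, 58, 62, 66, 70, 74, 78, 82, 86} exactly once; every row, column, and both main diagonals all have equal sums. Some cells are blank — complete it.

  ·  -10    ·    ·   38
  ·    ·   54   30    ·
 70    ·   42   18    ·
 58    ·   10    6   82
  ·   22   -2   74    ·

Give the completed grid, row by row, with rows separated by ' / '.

The 25 entries sum to 950, so each line sums to 950/5 = 190.
Row 4 must total 190; the given cells sum to 156, so (4,2) = 34.
The remaining cell in column 3 is (1,3) = 190 − 104 = 86.
Column 4 must total 190; the given cells sum to 128, so (1,4) = 62.
Using anti-diagonal: 38 + 30 + 42 + 34 + ? → (5,1) = 190 − 144 = 46.
Using row 1: -10 + 86 + 62 + 38 + ? → (1,1) = 190 − 176 = 14.
The remaining cell in row 5 is (5,5) = 190 − 140 = 50.
From column 1, 190 − (14 + 70 + 58 + 46) gives (2,1) = 2.
Main diagonal must total 190; the given cells sum to 112, so (2,2) = 78.
Using row 2: 2 + 78 + 54 + 30 + ? → (2,5) = 190 − 164 = 26.
The remaining cell in column 2 is (3,2) = 190 − 124 = 66.
Column 5 must total 190; the given cells sum to 196, so (3,5) = -6.

14 -10 86 62 38 / 2 78 54 30 26 / 70 66 42 18 -6 / 58 34 10 6 82 / 46 22 -2 74 50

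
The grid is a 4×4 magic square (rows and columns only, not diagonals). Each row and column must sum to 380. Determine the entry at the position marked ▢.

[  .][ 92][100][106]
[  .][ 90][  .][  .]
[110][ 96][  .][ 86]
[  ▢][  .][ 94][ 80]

104

From row 1, 380 − (92 + 100 + 106) gives (1,1) = 82.
From row 3, 380 − (110 + 96 + 86) gives (3,3) = 88.
Using column 2: 92 + 90 + 96 + ? → (4,2) = 380 − 278 = 102.
Column 3 must total 380; the given cells sum to 282, so (2,3) = 98.
Column 4: 106 + 86 + 80 + ? = 380, so (2,4) = 108.
Row 2: 90 + 98 + 108 + ? = 380, so (2,1) = 84.
Row 4: 102 + 94 + 80 + ? = 380, so (4,1) = 104.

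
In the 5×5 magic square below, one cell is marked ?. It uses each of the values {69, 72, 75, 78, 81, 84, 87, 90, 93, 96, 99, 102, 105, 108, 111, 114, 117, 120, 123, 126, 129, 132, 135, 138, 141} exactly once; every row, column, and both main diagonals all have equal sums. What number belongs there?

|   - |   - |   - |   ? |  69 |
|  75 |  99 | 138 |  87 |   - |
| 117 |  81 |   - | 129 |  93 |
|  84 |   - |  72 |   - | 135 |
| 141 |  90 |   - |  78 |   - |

120

The 25 entries sum to 2625, so each line sums to 2625/5 = 525.
The remaining cell in row 2 is (2,5) = 525 − 399 = 126.
The remaining cell in row 3 is (3,3) = 525 − 420 = 105.
Column 1 needs 525; the known cells sum to 417, so (1,1) = 108.
Column 5 needs 525; the known cells sum to 423, so (5,5) = 102.
The remaining cell in main diagonal is (4,4) = 525 − 414 = 111.
From anti-diagonal, 525 − (69 + 87 + 105 + 141) gives (4,2) = 123.
Row 5 needs 525; the known cells sum to 411, so (5,3) = 114.
The remaining cell in column 2 is (1,2) = 525 − 393 = 132.
Column 3 needs 525; the known cells sum to 429, so (1,3) = 96.
From column 4, 525 − (87 + 129 + 111 + 78) gives (1,4) = 120.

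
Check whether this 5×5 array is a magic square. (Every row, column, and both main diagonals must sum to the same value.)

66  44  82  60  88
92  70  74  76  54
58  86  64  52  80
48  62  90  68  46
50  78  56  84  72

No — row 1 sums to 340 but column 3 sums to 366.

Row 1: 66 + 44 + 82 + 60 + 88 = 340.
Row 2: 92 + 70 + 74 + 76 + 54 = 366.
Row 3: 58 + 86 + 64 + 52 + 80 = 340.
Row 4: 48 + 62 + 90 + 68 + 46 = 314.
Row 5: 50 + 78 + 56 + 84 + 72 = 340.
Column 1: 66 + 92 + 58 + 48 + 50 = 314.
Column 2: 44 + 70 + 86 + 62 + 78 = 340.
Column 3: 82 + 74 + 64 + 90 + 56 = 366.
Column 4: 60 + 76 + 52 + 68 + 84 = 340.
Column 5: 88 + 54 + 80 + 46 + 72 = 340.
Main diagonal: 66 + 70 + 64 + 68 + 72 = 340.
Anti-diagonal: 88 + 76 + 64 + 62 + 50 = 340.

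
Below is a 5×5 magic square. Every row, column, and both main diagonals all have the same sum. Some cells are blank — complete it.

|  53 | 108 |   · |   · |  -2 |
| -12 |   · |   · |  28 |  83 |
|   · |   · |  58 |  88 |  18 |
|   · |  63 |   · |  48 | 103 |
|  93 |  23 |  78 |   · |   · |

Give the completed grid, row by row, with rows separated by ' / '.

Anti-diagonal is already complete: -2 + 28 + 58 + 63 + 93 = 240, so that is the magic constant.
Column 5 needs 240; the known cells sum to 202, so (5,5) = 38.
From main diagonal, 240 − (53 + 58 + 48 + 38) gives (2,2) = 43.
Row 2 must total 240; the given cells sum to 142, so (2,3) = 98.
From row 5, 240 − (93 + 23 + 78 + 38) gives (5,4) = 8.
Column 2 needs 240; the known cells sum to 237, so (3,2) = 3.
From column 4, 240 − (28 + 88 + 48 + 8) gives (1,4) = 68.
The remaining cell in row 1 is (1,3) = 240 − 227 = 13.
From row 3, 240 − (3 + 58 + 88 + 18) gives (3,1) = 73.
The remaining cell in column 1 is (4,1) = 240 − 207 = 33.
From column 3, 240 − (13 + 98 + 58 + 78) gives (4,3) = -7.

53 108 13 68 -2 / -12 43 98 28 83 / 73 3 58 88 18 / 33 63 -7 48 103 / 93 23 78 8 38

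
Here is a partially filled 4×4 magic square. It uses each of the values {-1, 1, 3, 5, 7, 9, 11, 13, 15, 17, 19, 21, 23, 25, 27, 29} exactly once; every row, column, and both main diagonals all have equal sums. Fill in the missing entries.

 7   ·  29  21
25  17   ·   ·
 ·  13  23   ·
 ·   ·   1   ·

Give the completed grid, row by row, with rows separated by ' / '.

7 -1 29 21 / 25 17 3 11 / 5 13 23 15 / 19 27 1 9

The 16 entries sum to 224, so each line sums to 224/4 = 56.
The remaining cell in row 1 is (1,2) = 56 − 57 = -1.
The remaining cell in column 2 is (4,2) = 56 − 29 = 27.
Column 3: 29 + 23 + 1 + ? = 56, so (2,3) = 3.
From main diagonal, 56 − (7 + 17 + 23) gives (4,4) = 9.
Using anti-diagonal: 21 + 3 + 13 + ? → (4,1) = 56 − 37 = 19.
Row 2 needs 56; the known cells sum to 45, so (2,4) = 11.
Column 1: 7 + 25 + 19 + ? = 56, so (3,1) = 5.
Using column 4: 21 + 11 + 9 + ? → (3,4) = 56 − 41 = 15.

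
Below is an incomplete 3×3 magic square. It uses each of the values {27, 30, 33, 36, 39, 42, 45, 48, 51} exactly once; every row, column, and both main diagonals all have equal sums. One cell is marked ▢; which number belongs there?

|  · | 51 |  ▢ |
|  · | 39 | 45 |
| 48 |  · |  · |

The 9 entries sum to 351, so each line sums to 351/3 = 117.
From row 2, 117 − (39 + 45) gives (2,1) = 33.
From column 1, 117 − (33 + 48) gives (1,1) = 36.
Column 2 needs 117; the known cells sum to 90, so (3,2) = 27.
Main diagonal must total 117; the given cells sum to 75, so (3,3) = 42.
The remaining cell in anti-diagonal is (1,3) = 117 − 87 = 30.

30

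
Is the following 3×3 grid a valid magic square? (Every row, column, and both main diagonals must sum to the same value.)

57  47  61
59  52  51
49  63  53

Row 1: 57 + 47 + 61 = 165.
Row 2: 59 + 52 + 51 = 162.
Row 3: 49 + 63 + 53 = 165.
Column 1: 57 + 59 + 49 = 165.
Column 2: 47 + 52 + 63 = 162.
Column 3: 61 + 51 + 53 = 165.
Main diagonal: 57 + 52 + 53 = 162.
Anti-diagonal: 61 + 52 + 49 = 162.

No — row 2 sums to 162 but row 1 sums to 165.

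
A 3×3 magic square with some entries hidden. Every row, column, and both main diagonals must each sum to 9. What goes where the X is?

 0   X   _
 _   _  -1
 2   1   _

Row 3: 2 + 1 + ? = 9, so (3,3) = 6.
From column 1, 9 − (0 + 2) gives (2,1) = 7.
Using column 3: -1 + 6 + ? → (1,3) = 9 − 5 = 4.
Using main diagonal: 0 + 6 + ? → (2,2) = 9 − 6 = 3.
From row 1, 9 − (0 + 4) gives (1,2) = 5.

5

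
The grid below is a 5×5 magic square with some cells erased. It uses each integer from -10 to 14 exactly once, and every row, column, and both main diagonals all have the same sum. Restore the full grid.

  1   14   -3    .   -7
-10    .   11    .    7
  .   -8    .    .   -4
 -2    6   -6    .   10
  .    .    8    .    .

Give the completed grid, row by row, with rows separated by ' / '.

1 14 -3 5 -7 / -10 3 11 -1 7 / 9 -8 0 13 -4 / -2 6 -6 2 10 / 12 -5 8 -9 4

The entries are -10 through 14, which sum to 50, so each line sums to 50/5 = 10.
Row 1 needs 10; the known cells sum to 5, so (1,4) = 5.
The remaining cell in row 4 is (4,4) = 10 − 8 = 2.
Column 3 needs 10; the known cells sum to 10, so (3,3) = 0.
Column 5 needs 10; the known cells sum to 6, so (5,5) = 4.
From main diagonal, 10 − (1 + 0 + 2 + 4) gives (2,2) = 3.
Row 2: -10 + 3 + 11 + 7 + ? = 10, so (2,4) = -1.
The remaining cell in column 2 is (5,2) = 10 − 15 = -5.
The remaining cell in anti-diagonal is (5,1) = 10 − (-2) = 12.
Row 5: 12 + (-5) + 8 + 4 + ? = 10, so (5,4) = -9.
Column 1: 1 + (-10) + (-2) + 12 + ? = 10, so (3,1) = 9.
Using column 4: 5 + (-1) + 2 + (-9) + ? → (3,4) = 10 − (-3) = 13.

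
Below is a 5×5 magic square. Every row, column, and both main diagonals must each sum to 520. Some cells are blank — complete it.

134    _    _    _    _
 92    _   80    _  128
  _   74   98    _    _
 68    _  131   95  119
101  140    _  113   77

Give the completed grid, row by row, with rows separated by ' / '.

134 83 122 71 110 / 92 116 80 104 128 / 125 74 98 137 86 / 68 107 131 95 119 / 101 140 89 113 77

Using row 4: 68 + 131 + 95 + 119 + ? → (4,2) = 520 − 413 = 107.
Using row 5: 101 + 140 + 113 + 77 + ? → (5,3) = 520 − 431 = 89.
Column 1 needs 520; the known cells sum to 395, so (3,1) = 125.
Using column 3: 80 + 98 + 131 + 89 + ? → (1,3) = 520 − 398 = 122.
Main diagonal: 134 + 98 + 95 + 77 + ? = 520, so (2,2) = 116.
The remaining cell in row 2 is (2,4) = 520 − 416 = 104.
The remaining cell in column 2 is (1,2) = 520 − 437 = 83.
The remaining cell in anti-diagonal is (1,5) = 520 − 410 = 110.
Row 1: 134 + 83 + 122 + 110 + ? = 520, so (1,4) = 71.
Using column 4: 71 + 104 + 95 + 113 + ? → (3,4) = 520 − 383 = 137.
Column 5 must total 520; the given cells sum to 434, so (3,5) = 86.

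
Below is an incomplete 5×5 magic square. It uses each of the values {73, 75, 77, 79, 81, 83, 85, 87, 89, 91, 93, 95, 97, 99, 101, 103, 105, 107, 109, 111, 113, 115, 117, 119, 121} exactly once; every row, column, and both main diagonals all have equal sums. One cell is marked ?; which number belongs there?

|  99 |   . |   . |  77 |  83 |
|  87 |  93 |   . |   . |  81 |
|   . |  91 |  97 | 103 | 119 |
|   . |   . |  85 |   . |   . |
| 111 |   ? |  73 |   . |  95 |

117

The 25 entries sum to 2425, so each line sums to 2425/5 = 485.
Row 3: 91 + 97 + 103 + 119 + ? = 485, so (3,1) = 75.
Column 1: 99 + 87 + 75 + 111 + ? = 485, so (4,1) = 113.
Column 5 must total 485; the given cells sum to 378, so (4,5) = 107.
From main diagonal, 485 − (99 + 93 + 97 + 95) gives (4,4) = 101.
Row 4 needs 485; the known cells sum to 406, so (4,2) = 79.
Using anti-diagonal: 83 + 97 + 79 + 111 + ? → (2,4) = 485 − 370 = 115.
Row 2 needs 485; the known cells sum to 376, so (2,3) = 109.
Column 3 must total 485; the given cells sum to 364, so (1,3) = 121.
From column 4, 485 − (77 + 115 + 103 + 101) gives (5,4) = 89.
Using row 1: 99 + 121 + 77 + 83 + ? → (1,2) = 485 − 380 = 105.
Row 5 must total 485; the given cells sum to 368, so (5,2) = 117.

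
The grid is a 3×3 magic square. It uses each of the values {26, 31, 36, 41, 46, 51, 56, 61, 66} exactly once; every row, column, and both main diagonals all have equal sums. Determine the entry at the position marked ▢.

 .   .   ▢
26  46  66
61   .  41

The 9 entries sum to 414, so each line sums to 414/3 = 138.
Row 3 needs 138; the known cells sum to 102, so (3,2) = 36.
From column 1, 138 − (26 + 61) gives (1,1) = 51.
From column 2, 138 − (46 + 36) gives (1,2) = 56.
Column 3 must total 138; the given cells sum to 107, so (1,3) = 31.

31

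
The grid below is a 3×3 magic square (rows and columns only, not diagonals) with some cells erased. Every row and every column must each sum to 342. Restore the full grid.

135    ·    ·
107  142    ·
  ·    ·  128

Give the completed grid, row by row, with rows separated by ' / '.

135 86 121 / 107 142 93 / 100 114 128

Row 2: 107 + 142 + ? = 342, so (2,3) = 93.
Column 1 needs 342; the known cells sum to 242, so (3,1) = 100.
From column 3, 342 − (93 + 128) gives (1,3) = 121.
Using row 1: 135 + 121 + ? → (1,2) = 342 − 256 = 86.
Row 3 needs 342; the known cells sum to 228, so (3,2) = 114.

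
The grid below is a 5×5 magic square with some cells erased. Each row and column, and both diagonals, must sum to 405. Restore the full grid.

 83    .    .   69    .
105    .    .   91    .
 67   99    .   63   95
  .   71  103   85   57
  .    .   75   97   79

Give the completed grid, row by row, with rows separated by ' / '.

83 65 87 69 101 / 105 77 59 91 73 / 67 99 81 63 95 / 89 71 103 85 57 / 61 93 75 97 79

The remaining cell in row 3 is (3,3) = 405 − 324 = 81.
Row 4 must total 405; the given cells sum to 316, so (4,1) = 89.
Using column 1: 83 + 105 + 67 + 89 + ? → (5,1) = 405 − 344 = 61.
Main diagonal needs 405; the known cells sum to 328, so (2,2) = 77.
From anti-diagonal, 405 − (91 + 81 + 71 + 61) gives (1,5) = 101.
Row 5: 61 + 75 + 97 + 79 + ? = 405, so (5,2) = 93.
Column 2: 77 + 99 + 71 + 93 + ? = 405, so (1,2) = 65.
The remaining cell in column 5 is (2,5) = 405 − 332 = 73.
Row 1 must total 405; the given cells sum to 318, so (1,3) = 87.
Row 2: 105 + 77 + 91 + 73 + ? = 405, so (2,3) = 59.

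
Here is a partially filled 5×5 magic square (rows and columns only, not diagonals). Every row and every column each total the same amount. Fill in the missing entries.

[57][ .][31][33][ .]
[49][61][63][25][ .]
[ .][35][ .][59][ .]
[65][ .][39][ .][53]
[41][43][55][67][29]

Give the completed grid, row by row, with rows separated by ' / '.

57 69 31 33 45 / 49 61 63 25 37 / 23 35 47 59 71 / 65 27 39 51 53 / 41 43 55 67 29

Row 5 is already complete: 41 + 43 + 55 + 67 + 29 = 235, so that is the magic constant.
Row 2 needs 235; the known cells sum to 198, so (2,5) = 37.
The remaining cell in column 1 is (3,1) = 235 − 212 = 23.
Column 3 needs 235; the known cells sum to 188, so (3,3) = 47.
From column 4, 235 − (33 + 25 + 59 + 67) gives (4,4) = 51.
The remaining cell in row 3 is (3,5) = 235 − 164 = 71.
Row 4: 65 + 39 + 51 + 53 + ? = 235, so (4,2) = 27.
Column 2 needs 235; the known cells sum to 166, so (1,2) = 69.
Using column 5: 37 + 71 + 53 + 29 + ? → (1,5) = 235 − 190 = 45.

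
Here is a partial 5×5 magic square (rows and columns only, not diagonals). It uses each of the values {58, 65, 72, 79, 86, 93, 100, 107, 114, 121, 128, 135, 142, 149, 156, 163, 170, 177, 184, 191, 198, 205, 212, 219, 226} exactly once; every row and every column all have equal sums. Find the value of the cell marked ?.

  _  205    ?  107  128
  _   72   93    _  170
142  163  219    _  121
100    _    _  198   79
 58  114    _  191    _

86

The 25 entries sum to 3550, so each line sums to 3550/5 = 710.
Row 3: 142 + 163 + 219 + 121 + ? = 710, so (3,4) = 65.
Column 2 needs 710; the known cells sum to 554, so (4,2) = 156.
Using column 4: 107 + 65 + 198 + 191 + ? → (2,4) = 710 − 561 = 149.
Column 5 needs 710; the known cells sum to 498, so (5,5) = 212.
Row 2 must total 710; the given cells sum to 484, so (2,1) = 226.
The remaining cell in row 4 is (4,3) = 710 − 533 = 177.
Using row 5: 58 + 114 + 191 + 212 + ? → (5,3) = 710 − 575 = 135.
Using column 1: 226 + 142 + 100 + 58 + ? → (1,1) = 710 − 526 = 184.
Column 3 needs 710; the known cells sum to 624, so (1,3) = 86.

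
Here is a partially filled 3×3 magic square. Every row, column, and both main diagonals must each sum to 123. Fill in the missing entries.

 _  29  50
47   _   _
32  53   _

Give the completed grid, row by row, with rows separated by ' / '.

44 29 50 / 47 41 35 / 32 53 38

From row 1, 123 − (29 + 50) gives (1,1) = 44.
Row 3 must total 123; the given cells sum to 85, so (3,3) = 38.
Using column 2: 29 + 53 + ? → (2,2) = 123 − 82 = 41.
From column 3, 123 − (50 + 38) gives (2,3) = 35.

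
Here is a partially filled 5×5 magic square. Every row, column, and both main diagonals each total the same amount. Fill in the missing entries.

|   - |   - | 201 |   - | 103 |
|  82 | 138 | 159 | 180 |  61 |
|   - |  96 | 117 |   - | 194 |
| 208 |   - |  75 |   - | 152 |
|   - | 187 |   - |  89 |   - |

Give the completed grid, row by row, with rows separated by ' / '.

Row 2 is already complete: 82 + 138 + 159 + 180 + 61 = 620, so that is the magic constant.
Column 3: 201 + 159 + 117 + 75 + ? = 620, so (5,3) = 68.
The remaining cell in column 5 is (5,5) = 620 − 510 = 110.
Row 5 needs 620; the known cells sum to 454, so (5,1) = 166.
The remaining cell in anti-diagonal is (4,2) = 620 − 566 = 54.
The remaining cell in row 4 is (4,4) = 620 − 489 = 131.
From column 2, 620 − (138 + 96 + 54 + 187) gives (1,2) = 145.
Main diagonal: 138 + 117 + 131 + 110 + ? = 620, so (1,1) = 124.
Using row 1: 124 + 145 + 201 + 103 + ? → (1,4) = 620 − 573 = 47.
Column 1 needs 620; the known cells sum to 580, so (3,1) = 40.
Column 4: 47 + 180 + 131 + 89 + ? = 620, so (3,4) = 173.

124 145 201 47 103 / 82 138 159 180 61 / 40 96 117 173 194 / 208 54 75 131 152 / 166 187 68 89 110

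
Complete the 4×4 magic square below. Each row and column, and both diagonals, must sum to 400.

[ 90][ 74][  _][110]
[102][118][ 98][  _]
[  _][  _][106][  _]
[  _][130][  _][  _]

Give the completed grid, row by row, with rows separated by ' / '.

90 74 126 110 / 102 118 98 82 / 94 78 106 122 / 114 130 70 86

Using row 1: 90 + 74 + 110 + ? → (1,3) = 400 − 274 = 126.
Row 2 must total 400; the given cells sum to 318, so (2,4) = 82.
Column 2: 74 + 118 + 130 + ? = 400, so (3,2) = 78.
Column 3: 126 + 98 + 106 + ? = 400, so (4,3) = 70.
Main diagonal: 90 + 118 + 106 + ? = 400, so (4,4) = 86.
From anti-diagonal, 400 − (110 + 98 + 78) gives (4,1) = 114.
Column 1 needs 400; the known cells sum to 306, so (3,1) = 94.
Using column 4: 110 + 82 + 86 + ? → (3,4) = 400 − 278 = 122.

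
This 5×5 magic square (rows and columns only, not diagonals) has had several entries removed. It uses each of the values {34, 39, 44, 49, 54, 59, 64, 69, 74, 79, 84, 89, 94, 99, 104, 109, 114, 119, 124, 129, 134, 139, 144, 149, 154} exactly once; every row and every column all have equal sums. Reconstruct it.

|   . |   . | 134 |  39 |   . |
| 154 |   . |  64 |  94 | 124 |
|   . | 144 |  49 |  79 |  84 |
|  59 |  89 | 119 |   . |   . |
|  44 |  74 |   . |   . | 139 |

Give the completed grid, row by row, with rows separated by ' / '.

99 129 134 39 69 / 154 34 64 94 124 / 114 144 49 79 84 / 59 89 119 149 54 / 44 74 104 109 139

The 25 entries sum to 2350, so each line sums to 2350/5 = 470.
Using row 2: 154 + 64 + 94 + 124 + ? → (2,2) = 470 − 436 = 34.
Row 3 must total 470; the given cells sum to 356, so (3,1) = 114.
From column 1, 470 − (154 + 114 + 59 + 44) gives (1,1) = 99.
Column 2 must total 470; the given cells sum to 341, so (1,2) = 129.
Column 3 needs 470; the known cells sum to 366, so (5,3) = 104.
Row 1 must total 470; the given cells sum to 401, so (1,5) = 69.
Using row 5: 44 + 74 + 104 + 139 + ? → (5,4) = 470 − 361 = 109.
The remaining cell in column 4 is (4,4) = 470 − 321 = 149.
Column 5: 69 + 124 + 84 + 139 + ? = 470, so (4,5) = 54.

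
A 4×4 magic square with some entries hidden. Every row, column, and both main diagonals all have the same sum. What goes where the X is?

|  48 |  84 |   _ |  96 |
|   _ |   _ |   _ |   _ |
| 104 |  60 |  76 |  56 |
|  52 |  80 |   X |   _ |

64

Row 3 is complete and sums to 296; that is the magic constant.
From row 1, 296 − (48 + 84 + 96) gives (1,3) = 68.
Column 1 needs 296; the known cells sum to 204, so (2,1) = 92.
Using column 2: 84 + 60 + 80 + ? → (2,2) = 296 − 224 = 72.
Main diagonal needs 296; the known cells sum to 196, so (4,4) = 100.
Using anti-diagonal: 96 + 60 + 52 + ? → (2,3) = 296 − 208 = 88.
The remaining cell in row 2 is (2,4) = 296 − 252 = 44.
Row 4 must total 296; the given cells sum to 232, so (4,3) = 64.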